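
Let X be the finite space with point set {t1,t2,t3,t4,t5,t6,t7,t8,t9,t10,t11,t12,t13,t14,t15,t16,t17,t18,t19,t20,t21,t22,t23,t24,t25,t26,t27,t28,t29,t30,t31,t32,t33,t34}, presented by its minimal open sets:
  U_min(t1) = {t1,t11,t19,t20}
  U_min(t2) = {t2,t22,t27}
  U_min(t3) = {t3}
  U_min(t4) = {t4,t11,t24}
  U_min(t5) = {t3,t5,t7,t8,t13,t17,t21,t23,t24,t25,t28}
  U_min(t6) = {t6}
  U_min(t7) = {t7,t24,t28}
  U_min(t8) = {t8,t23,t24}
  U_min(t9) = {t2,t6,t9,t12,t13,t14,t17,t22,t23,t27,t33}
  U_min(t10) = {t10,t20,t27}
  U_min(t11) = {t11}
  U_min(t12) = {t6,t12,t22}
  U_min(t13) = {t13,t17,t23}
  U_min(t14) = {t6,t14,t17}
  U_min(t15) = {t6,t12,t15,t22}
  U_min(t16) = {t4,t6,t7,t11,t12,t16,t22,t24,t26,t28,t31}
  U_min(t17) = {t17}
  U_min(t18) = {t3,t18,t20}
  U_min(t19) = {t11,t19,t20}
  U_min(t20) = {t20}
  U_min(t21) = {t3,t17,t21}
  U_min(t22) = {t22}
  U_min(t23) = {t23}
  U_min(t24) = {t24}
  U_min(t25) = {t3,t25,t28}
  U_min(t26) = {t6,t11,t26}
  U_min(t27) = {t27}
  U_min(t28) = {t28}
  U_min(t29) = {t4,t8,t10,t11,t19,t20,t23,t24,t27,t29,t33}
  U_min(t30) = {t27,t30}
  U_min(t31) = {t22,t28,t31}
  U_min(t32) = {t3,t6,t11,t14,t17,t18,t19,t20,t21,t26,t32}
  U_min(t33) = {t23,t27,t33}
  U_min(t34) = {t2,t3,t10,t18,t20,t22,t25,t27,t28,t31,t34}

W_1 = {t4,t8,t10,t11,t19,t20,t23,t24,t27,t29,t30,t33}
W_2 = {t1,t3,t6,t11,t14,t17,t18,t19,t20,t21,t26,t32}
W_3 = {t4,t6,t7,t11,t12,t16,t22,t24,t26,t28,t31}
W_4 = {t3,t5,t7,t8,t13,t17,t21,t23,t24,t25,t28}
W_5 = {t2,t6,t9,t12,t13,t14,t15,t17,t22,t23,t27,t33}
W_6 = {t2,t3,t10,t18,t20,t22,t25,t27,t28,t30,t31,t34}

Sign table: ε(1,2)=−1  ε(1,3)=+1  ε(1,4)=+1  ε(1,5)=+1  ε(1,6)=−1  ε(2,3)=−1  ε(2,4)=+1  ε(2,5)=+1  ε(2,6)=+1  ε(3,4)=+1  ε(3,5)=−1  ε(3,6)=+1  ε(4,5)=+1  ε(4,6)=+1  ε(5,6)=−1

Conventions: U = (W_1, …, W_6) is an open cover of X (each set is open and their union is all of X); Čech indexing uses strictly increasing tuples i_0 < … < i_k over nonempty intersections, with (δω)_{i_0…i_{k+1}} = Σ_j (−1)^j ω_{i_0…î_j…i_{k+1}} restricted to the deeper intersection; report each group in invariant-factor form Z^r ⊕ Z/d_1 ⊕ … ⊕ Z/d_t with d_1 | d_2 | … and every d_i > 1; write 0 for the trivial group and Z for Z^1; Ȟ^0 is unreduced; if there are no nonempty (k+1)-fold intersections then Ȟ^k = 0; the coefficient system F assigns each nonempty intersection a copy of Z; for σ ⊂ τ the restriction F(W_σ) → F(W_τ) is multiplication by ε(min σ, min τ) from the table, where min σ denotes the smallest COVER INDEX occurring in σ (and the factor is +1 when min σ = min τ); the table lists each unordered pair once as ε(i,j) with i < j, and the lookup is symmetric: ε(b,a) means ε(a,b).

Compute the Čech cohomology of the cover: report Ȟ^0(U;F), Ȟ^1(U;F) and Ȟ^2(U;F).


Ȟ^0 ≅ 0,  Ȟ^1 ≅ Z/2,  Ȟ^2 ≅ Z

nonempty intersections:
  W12={t11,t19,t20} W13={t4,t11,t24} W14={t8,t23,t24} W15={t23,t27,t33} W16={t10,t20,t27,t30} W23={t6,t11,t26} W24={t3,t17,t21} W25={t6,t14,t17} W26={t3,t18,t20} W34={t7,t24,t28} W35={t6,t12,t22} W36={t22,t28,t31} W45={t13,t17,t23} W46={t3,t25,t28} W56={t2,t22,t27}
  W123={t11} W126={t20} W134={t24} W145={t23} W156={t27} W235={t6} W245={t17} W246={t3} W346={t28} W356={t22}
C dims 6,15,10; δ0: rk 6, SNF 1^5·2; δ1: rk 9, SNF 1^9
Ȟ^0: (6−6)−0=0 ⇒ 0
Ȟ^1: (15−9)−6=0 plus torsion [2] ⇒ Z/2
Ȟ^2: (10−0)−9=1 ⇒ Z


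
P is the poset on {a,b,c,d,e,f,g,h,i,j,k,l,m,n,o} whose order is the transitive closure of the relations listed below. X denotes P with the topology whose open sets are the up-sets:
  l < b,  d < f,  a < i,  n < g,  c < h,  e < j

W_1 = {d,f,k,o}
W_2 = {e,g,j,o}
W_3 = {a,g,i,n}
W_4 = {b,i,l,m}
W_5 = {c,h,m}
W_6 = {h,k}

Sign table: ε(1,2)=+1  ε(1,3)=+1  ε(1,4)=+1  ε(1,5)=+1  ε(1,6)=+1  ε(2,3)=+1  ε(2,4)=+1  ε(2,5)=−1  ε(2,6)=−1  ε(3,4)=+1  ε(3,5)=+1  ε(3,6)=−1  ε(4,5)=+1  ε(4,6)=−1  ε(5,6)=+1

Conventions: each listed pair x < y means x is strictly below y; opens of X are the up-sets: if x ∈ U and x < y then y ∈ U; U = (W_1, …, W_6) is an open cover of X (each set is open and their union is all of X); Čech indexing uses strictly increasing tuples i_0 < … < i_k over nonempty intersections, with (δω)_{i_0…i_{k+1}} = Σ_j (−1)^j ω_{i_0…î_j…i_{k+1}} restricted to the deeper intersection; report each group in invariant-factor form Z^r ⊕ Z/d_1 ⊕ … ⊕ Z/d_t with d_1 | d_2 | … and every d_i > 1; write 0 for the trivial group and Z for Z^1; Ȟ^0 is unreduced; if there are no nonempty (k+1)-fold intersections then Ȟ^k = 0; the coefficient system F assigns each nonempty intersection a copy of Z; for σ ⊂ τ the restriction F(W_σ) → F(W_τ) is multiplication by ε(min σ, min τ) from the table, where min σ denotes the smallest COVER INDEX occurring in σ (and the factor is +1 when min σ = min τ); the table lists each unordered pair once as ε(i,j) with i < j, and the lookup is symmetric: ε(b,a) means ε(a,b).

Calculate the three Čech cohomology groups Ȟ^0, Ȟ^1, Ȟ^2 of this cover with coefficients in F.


nonempty overlaps:
  W12={o} W16={k} W23={g} W34={i} W45={m} W56={h}
C dims 6,6; δ0: rk 5, SNF 1^5
degree 0: 6−5−0 = 1 → Ȟ^0 ≅ Z
degree 1: 6−0−5 = 1 → Ȟ^1 ≅ Z
degree 2: 0−0−0 = 0 → Ȟ^2 ≅ 0

Ȟ^0 = Z; Ȟ^1 = Z; Ȟ^2 = 0


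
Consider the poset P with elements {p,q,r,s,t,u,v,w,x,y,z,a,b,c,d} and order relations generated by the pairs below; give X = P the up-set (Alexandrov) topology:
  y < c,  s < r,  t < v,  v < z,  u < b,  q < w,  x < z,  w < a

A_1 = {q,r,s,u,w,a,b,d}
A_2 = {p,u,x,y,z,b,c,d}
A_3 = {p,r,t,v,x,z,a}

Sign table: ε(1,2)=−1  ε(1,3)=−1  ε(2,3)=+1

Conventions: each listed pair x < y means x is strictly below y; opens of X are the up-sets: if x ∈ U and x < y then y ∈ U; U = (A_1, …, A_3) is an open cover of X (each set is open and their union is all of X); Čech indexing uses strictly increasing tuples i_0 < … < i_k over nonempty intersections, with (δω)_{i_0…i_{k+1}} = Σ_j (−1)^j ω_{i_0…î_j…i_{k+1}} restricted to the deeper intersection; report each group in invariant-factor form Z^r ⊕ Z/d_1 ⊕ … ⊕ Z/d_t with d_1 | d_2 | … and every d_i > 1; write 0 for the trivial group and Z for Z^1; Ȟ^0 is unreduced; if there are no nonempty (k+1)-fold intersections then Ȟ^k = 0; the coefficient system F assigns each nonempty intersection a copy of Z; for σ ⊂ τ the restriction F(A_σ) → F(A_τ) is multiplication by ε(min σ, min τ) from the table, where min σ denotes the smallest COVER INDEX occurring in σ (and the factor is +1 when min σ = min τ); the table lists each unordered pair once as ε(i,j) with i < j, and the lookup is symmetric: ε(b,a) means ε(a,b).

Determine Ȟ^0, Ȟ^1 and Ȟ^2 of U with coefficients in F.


Ȟ^0 ≅ Z,  Ȟ^1 ≅ Z,  Ȟ^2 ≅ 0

nonempty overlaps:
  A12={u,b,d} A13={r,a} A23={p,x,z}
C dims 3,3; δ0: rk 2, SNF 1^2
degree 0: 3−2−0 = 1 → Ȟ^0 ≅ Z
degree 1: 3−0−2 = 1 → Ȟ^1 ≅ Z
degree 2: 0−0−0 = 0 → Ȟ^2 ≅ 0


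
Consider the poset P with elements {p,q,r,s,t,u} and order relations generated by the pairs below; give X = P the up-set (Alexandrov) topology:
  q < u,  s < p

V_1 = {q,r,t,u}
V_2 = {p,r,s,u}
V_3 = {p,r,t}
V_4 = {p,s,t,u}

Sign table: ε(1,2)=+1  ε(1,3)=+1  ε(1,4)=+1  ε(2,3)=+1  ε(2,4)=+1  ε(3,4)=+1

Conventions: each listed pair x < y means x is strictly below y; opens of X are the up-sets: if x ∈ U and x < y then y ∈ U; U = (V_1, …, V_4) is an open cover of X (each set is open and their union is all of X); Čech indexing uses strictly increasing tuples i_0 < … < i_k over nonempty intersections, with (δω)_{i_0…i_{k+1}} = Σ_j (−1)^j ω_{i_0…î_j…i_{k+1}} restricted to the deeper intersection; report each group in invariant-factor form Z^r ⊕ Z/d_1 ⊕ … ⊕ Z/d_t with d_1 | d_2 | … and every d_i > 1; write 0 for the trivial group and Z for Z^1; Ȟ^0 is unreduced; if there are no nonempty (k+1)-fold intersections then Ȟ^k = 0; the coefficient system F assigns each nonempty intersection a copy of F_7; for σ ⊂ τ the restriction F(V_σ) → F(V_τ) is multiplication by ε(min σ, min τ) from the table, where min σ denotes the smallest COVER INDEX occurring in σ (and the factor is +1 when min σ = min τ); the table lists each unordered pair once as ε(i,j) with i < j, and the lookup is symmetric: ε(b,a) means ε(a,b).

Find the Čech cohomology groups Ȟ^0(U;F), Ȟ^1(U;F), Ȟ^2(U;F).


Ȟ^0 = Z/7; Ȟ^1 = 0; Ȟ^2 = Z/7

cover nerve:
  V12={r,u} V13={r,t} V14={t,u} V23={p,r} V24={p,s,u} V34={p,t}
  V123={r} V124={u} V134={t} V234={p}
C dims 4,6,4; δ0: rk_F7 3; δ1: rk_F7 3
Ȟ^0: (4−3)−0=1 ⇒ Z/7
Ȟ^1: (6−3)−3=0 ⇒ 0
Ȟ^2: (4−0)−3=1 ⇒ Z/7


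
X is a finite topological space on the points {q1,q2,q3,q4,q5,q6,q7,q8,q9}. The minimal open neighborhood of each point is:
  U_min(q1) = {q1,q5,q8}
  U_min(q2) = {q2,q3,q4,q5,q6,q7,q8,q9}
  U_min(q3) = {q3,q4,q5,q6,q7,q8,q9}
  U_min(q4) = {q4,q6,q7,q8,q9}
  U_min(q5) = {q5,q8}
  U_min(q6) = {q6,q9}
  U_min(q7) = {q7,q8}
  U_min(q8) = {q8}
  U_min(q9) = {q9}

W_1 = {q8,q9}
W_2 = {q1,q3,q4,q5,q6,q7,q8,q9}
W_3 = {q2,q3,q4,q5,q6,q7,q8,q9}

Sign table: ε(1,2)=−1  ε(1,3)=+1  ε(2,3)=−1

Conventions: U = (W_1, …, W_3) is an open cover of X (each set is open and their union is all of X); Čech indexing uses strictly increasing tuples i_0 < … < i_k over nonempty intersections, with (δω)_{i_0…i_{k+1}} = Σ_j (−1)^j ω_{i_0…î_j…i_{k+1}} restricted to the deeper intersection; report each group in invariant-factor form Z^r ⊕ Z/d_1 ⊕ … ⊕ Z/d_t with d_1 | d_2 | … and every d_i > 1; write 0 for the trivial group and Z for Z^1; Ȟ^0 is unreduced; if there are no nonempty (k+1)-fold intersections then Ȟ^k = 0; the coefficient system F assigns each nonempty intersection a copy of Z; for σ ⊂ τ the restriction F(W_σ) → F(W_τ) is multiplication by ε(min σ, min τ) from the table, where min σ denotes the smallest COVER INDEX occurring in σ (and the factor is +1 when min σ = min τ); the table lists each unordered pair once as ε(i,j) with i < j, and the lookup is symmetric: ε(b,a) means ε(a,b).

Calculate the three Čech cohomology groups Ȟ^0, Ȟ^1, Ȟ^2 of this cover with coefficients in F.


nerve simplices:
  W12={q8,q9} W13={q8,q9} W23={q3,q4,q5,q6,q7,q8,q9}
  W123={q8,q9}
C dims 3,3,1; δ0: rk 2, SNF 1^2; δ1: rk 1, SNF 1^1
degree 0: 3−2−0 = 1 → Ȟ^0 ≅ Z
degree 1: 3−1−2 = 0 → Ȟ^1 ≅ 0
degree 2: 1−0−1 = 0 → Ȟ^2 ≅ 0

Ȟ^0 = Z, Ȟ^1 = 0, Ȟ^2 = 0


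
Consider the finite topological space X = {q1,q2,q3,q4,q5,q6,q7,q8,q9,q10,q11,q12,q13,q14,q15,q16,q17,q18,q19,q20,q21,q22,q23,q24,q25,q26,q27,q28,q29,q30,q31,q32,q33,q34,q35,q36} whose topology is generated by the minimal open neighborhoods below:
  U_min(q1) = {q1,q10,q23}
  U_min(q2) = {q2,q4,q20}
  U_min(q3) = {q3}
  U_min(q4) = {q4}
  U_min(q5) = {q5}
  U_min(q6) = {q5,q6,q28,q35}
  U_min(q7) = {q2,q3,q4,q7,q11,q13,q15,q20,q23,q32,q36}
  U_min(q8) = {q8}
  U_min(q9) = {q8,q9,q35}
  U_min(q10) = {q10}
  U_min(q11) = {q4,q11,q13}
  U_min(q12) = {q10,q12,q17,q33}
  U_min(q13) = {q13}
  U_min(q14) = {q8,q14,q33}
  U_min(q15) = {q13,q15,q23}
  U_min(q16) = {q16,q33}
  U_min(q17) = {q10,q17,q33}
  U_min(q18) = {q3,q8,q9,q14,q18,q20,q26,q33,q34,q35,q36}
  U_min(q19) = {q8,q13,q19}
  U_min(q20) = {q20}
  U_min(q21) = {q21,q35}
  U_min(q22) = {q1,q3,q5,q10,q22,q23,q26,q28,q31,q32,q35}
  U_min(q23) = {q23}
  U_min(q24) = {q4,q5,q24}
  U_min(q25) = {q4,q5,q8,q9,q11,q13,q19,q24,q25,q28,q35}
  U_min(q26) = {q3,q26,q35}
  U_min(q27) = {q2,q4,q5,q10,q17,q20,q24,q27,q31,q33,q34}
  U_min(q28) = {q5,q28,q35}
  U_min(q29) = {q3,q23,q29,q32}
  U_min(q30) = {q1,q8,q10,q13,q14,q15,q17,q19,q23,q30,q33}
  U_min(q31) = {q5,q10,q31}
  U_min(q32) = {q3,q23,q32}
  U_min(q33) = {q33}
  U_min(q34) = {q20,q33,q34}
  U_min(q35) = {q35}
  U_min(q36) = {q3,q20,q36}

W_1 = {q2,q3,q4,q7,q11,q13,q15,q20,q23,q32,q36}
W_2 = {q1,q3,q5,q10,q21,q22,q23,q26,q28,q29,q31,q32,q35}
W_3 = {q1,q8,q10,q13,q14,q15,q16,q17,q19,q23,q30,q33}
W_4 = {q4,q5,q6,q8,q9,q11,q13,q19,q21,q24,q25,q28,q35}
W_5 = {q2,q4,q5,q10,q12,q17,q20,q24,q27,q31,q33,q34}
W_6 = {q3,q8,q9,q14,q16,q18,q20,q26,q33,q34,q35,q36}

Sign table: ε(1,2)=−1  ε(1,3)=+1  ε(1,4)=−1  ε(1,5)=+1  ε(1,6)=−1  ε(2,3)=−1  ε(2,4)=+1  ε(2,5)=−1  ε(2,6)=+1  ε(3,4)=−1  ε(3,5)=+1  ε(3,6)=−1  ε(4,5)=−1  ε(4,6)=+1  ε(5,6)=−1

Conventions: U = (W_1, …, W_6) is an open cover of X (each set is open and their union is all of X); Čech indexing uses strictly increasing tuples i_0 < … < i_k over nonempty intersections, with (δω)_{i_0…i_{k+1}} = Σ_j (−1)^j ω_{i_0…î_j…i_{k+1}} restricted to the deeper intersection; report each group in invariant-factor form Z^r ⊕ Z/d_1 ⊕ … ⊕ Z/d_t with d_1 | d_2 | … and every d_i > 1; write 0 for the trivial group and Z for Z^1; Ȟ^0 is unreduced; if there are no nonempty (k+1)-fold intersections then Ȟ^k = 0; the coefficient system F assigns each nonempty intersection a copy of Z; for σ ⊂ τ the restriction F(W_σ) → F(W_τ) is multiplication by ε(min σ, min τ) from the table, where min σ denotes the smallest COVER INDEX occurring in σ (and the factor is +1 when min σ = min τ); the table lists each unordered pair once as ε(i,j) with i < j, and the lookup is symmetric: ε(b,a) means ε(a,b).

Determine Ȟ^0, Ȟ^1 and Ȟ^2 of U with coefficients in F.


nonempty overlaps:
  W12={q3,q23,q32} W13={q13,q15,q23} W14={q4,q11,q13} W15={q2,q4,q20} W16={q3,q20,q36} W23={q1,q10,q23} W24={q5,q21,q28,q35} W25={q5,q10,q31} W26={q3,q26,q35} W34={q8,q13,q19} W35={q10,q17,q33} W36={q8,q14,q16,q33} W45={q4,q5,q24} W46={q8,q9,q35} W56={q20,q33,q34}
  W123={q23} W126={q3} W134={q13} W145={q4} W156={q20} W235={q10} W245={q5} W246={q35} W346={q8} W356={q33}
C dims 6,15,10; δ0: rk 5, SNF 1^5; δ1: rk 10, SNF 1^9·2
degree 0: 6−5−0 = 1 → Ȟ^0 ≅ Z
degree 1: 15−10−5 = 0 → Ȟ^1 ≅ 0
degree 2: 10−0−10 = 0 plus torsion [2] → Ȟ^2 ≅ Z/2

Ȟ^0(U;F) ≅ Z, Ȟ^1(U;F) ≅ 0, Ȟ^2(U;F) ≅ Z/2


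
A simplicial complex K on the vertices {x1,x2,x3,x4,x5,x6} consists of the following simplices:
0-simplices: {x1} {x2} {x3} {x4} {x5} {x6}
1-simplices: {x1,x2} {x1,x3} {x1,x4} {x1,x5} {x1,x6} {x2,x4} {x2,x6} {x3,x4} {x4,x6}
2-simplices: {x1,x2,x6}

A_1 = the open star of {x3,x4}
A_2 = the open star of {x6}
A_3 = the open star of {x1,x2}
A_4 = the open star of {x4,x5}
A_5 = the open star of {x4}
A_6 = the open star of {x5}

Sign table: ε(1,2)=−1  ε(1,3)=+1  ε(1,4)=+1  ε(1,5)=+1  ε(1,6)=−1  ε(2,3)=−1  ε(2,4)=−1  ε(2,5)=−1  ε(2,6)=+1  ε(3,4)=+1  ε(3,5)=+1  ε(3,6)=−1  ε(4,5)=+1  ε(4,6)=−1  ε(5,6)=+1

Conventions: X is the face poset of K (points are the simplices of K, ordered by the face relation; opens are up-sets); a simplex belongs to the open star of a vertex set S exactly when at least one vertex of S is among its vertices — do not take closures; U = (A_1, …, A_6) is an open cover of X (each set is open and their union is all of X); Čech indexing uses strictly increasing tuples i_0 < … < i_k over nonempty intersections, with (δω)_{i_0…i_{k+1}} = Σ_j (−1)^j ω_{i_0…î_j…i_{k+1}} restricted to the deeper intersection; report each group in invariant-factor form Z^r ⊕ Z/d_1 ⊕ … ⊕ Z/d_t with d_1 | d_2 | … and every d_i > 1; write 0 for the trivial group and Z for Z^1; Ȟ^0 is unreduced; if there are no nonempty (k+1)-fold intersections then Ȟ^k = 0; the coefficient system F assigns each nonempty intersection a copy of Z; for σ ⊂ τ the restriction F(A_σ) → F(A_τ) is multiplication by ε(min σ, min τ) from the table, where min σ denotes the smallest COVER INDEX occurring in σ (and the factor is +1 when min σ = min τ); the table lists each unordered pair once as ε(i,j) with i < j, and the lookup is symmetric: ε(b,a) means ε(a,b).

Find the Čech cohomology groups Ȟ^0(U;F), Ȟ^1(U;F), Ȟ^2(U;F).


cover nerve:
  A1={{x3},{x4},{x1,x3},{x1,x4},{x2,x4},{x3,x4},{x4,x6}} A2={{x6},{x1,x6},{x2,x6},{x4,x6},{x1,x2,x6}} A3={{x1},{x2},{x1,x2},{x1,x3},{x1,x4},{x1,x5},{x1,x6},{x2,x4},{x2,x6},{x1,x2,x6}} A4={{x4},{x5},{x1,x4},{x1,x5},{x2,x4},{x3,x4},{x4,x6}} A5={{x4},{x1,x4},{x2,x4},{x3,x4},{x4,x6}} A6={{x5},{x1,x5}}
  A12={{x4,x6}} A13={{x1,x3},{x1,x4},{x2,x4}} A14={{x4},{x1,x4},{x2,x4},{x3,x4},{x4,x6}} A15={{x4},{x1,x4},{x2,x4},{x3,x4},{x4,x6}} A23={{x1,x6},{x2,x6},{x1,x2,x6}} A24={{x4,x6}} A25={{x4,x6}} A34={{x1,x4},{x1,x5},{x2,x4}} A35={{x1,x4},{x2,x4}} A36={{x1,x5}} A45={{x4},{x1,x4},{x2,x4},{x3,x4},{x4,x6}} A46={{x5},{x1,x5}}
  A124={{x4,x6}} A125={{x4,x6}} A134={{x1,x4},{x2,x4}} A135={{x1,x4},{x2,x4}} A145={{x4},{x1,x4},{x2,x4},{x3,x4},{x4,x6}} A245={{x4,x6}} A345={{x1,x4},{x2,x4}} A346={{x1,x5}}
  A1245={{x4,x6}} A1345={{x1,x4},{x2,x4}}
C dims 6,12,8,2; δ0: rk 5, SNF 1^5; δ1: rk 6, SNF 1^6; δ2: rk 2, SNF 1^2
Ȟ^0: (6−5)−0=1 ⇒ Z
Ȟ^1: (12−6)−5=1 ⇒ Z
Ȟ^2: (8−2)−6=0 ⇒ 0

Ȟ^0(U;F) ≅ Z, Ȟ^1(U;F) ≅ Z and Ȟ^2(U;F) ≅ 0


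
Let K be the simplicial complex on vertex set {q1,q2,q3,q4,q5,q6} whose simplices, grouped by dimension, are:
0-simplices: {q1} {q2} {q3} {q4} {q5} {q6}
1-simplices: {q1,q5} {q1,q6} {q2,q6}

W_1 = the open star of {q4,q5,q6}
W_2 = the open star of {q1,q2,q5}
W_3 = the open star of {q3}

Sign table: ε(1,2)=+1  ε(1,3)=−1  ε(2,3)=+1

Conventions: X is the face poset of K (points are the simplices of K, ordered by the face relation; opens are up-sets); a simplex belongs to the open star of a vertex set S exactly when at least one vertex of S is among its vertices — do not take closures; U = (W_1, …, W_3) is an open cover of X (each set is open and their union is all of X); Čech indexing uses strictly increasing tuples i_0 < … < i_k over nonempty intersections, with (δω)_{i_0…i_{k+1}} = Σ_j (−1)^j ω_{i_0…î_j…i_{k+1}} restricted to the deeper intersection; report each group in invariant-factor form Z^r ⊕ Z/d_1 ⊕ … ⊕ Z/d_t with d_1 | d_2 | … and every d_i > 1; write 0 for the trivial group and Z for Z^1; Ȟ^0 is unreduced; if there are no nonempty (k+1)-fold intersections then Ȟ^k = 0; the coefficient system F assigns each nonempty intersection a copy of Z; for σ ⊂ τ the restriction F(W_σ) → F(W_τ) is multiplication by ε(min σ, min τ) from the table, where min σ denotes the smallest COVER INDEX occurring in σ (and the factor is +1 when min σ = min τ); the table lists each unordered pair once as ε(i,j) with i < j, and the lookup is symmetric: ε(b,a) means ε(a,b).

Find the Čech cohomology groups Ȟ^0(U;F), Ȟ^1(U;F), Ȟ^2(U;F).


nonempty overlaps:
  W1={{q4},{q5},{q6},{q1,q5},{q1,q6},{q2,q6}} W2={{q1},{q2},{q5},{q1,q5},{q1,q6},{q2,q6}} W3={{q3}}
  W12={{q5},{q1,q5},{q1,q6},{q2,q6}}
C dims 3,1; δ0: rk 1, SNF 1^1
degree 0: 3−1−0 = 2 → Ȟ^0 ≅ Z^2
degree 1: 1−0−1 = 0 → Ȟ^1 ≅ 0
degree 2: 0−0−0 = 0 → Ȟ^2 ≅ 0

Ȟ^0 = Z^2; Ȟ^1 = 0; Ȟ^2 = 0


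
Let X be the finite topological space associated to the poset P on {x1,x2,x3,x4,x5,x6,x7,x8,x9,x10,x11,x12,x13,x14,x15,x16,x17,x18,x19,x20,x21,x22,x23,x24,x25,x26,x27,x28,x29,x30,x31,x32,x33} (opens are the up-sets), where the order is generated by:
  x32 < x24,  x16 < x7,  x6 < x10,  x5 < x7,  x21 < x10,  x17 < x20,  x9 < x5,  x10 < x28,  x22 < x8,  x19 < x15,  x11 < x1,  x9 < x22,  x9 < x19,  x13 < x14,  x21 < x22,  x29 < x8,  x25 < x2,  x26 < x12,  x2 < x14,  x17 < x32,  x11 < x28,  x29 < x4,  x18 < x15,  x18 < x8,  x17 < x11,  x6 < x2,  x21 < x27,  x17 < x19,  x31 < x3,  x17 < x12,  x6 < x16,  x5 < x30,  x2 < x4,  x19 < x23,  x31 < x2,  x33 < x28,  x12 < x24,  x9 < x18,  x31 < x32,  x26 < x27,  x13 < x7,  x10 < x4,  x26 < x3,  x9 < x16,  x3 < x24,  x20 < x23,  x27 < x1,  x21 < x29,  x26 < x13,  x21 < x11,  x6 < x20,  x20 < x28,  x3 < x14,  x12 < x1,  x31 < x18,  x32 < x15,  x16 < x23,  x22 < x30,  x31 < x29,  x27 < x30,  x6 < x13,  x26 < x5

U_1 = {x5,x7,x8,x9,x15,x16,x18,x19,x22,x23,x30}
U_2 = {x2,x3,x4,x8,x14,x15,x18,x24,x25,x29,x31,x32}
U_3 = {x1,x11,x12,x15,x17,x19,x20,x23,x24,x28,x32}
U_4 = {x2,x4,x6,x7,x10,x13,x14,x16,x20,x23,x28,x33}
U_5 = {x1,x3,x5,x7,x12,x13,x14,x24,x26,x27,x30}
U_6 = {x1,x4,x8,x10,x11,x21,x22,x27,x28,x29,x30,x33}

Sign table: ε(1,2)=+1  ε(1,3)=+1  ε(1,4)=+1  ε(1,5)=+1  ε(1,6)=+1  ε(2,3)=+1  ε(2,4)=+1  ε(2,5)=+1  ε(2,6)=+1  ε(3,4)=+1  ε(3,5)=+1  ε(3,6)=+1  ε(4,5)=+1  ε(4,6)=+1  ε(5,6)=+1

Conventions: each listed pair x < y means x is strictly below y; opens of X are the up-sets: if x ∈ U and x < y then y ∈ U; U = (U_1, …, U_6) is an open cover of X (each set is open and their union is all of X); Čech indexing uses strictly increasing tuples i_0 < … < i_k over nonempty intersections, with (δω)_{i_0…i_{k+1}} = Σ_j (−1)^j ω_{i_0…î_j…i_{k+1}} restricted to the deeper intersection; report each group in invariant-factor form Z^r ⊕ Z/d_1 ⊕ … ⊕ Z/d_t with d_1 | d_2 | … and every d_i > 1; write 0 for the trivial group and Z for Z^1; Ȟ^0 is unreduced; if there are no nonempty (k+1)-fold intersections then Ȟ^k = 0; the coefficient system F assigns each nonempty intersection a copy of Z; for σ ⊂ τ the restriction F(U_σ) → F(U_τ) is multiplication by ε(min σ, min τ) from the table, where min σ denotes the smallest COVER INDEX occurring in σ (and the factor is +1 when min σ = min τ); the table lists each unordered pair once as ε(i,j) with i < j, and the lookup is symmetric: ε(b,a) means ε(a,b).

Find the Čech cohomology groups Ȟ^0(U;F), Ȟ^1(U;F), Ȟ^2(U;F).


intersection data:
  U12={x8,x15,x18} U13={x15,x19,x23} U14={x7,x16,x23} U15={x5,x7,x30} U16={x8,x22,x30} U23={x15,x24,x32} U24={x2,x4,x14} U25={x3,x14,x24} U26={x4,x8,x29} U34={x20,x23,x28} U35={x1,x12,x24} U36={x1,x11,x28} U45={x7,x13,x14} U46={x4,x10,x28,x33} U56={x1,x27,x30}
  U123={x15} U126={x8} U134={x23} U145={x7} U156={x30} U235={x24} U245={x14} U246={x4} U346={x28} U356={x1}
C dims 6,15,10; δ0: rk 5, SNF 1^5; δ1: rk 10, SNF 1^9·2
Ȟ^0 = (6 − 5) − 0 = 1, so Ȟ^0 ≅ Z
Ȟ^1 = (15 − 10) − 5 = 0, so Ȟ^1 ≅ 0
Ȟ^2 = (10 − 0) − 10 = 0 plus torsion [2], so Ȟ^2 ≅ Z/2

Ȟ^0 ≅ Z,  Ȟ^1 ≅ 0,  Ȟ^2 ≅ Z/2


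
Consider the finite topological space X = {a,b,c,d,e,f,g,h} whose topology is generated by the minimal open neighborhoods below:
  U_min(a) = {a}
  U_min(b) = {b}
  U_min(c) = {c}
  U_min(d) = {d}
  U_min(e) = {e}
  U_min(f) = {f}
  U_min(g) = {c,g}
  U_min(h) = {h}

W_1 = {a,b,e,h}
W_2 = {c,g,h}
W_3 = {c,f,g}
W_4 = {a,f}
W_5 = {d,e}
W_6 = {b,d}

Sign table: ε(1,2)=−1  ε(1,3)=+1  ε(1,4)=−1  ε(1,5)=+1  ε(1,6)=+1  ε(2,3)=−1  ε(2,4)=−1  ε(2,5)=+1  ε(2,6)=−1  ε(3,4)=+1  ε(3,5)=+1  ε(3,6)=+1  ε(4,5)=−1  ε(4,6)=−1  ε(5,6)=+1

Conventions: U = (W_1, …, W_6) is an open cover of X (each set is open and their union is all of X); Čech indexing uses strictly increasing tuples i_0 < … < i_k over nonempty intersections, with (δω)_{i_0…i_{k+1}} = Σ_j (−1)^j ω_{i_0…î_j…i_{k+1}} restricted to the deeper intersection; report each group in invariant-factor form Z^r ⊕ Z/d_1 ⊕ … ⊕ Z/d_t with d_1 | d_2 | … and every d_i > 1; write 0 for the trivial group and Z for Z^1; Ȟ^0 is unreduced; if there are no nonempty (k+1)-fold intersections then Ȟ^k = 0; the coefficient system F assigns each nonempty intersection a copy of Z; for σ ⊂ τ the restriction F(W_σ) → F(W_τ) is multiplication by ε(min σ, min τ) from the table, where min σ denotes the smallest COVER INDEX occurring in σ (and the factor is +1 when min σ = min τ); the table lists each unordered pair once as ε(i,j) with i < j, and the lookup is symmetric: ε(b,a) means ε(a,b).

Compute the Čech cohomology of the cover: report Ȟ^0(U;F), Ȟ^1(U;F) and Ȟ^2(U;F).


nerve of the cover:
  W12={h} W14={a} W15={e} W16={b} W23={c,g} W34={f} W56={d}
C dims 6,7; δ0: rk 6, SNF 1^5·2
Ȟ^0 = (6 − 6) − 0 = 0, so Ȟ^0 ≅ 0
Ȟ^1 = (7 − 0) − 6 = 1 plus torsion [2], so Ȟ^1 ≅ Z ⊕ Z/2
Ȟ^2 = (0 − 0) − 0 = 0, so Ȟ^2 ≅ 0

Ȟ^0(U;F) ≅ 0, Ȟ^1(U;F) ≅ Z ⊕ Z/2 and Ȟ^2(U;F) ≅ 0


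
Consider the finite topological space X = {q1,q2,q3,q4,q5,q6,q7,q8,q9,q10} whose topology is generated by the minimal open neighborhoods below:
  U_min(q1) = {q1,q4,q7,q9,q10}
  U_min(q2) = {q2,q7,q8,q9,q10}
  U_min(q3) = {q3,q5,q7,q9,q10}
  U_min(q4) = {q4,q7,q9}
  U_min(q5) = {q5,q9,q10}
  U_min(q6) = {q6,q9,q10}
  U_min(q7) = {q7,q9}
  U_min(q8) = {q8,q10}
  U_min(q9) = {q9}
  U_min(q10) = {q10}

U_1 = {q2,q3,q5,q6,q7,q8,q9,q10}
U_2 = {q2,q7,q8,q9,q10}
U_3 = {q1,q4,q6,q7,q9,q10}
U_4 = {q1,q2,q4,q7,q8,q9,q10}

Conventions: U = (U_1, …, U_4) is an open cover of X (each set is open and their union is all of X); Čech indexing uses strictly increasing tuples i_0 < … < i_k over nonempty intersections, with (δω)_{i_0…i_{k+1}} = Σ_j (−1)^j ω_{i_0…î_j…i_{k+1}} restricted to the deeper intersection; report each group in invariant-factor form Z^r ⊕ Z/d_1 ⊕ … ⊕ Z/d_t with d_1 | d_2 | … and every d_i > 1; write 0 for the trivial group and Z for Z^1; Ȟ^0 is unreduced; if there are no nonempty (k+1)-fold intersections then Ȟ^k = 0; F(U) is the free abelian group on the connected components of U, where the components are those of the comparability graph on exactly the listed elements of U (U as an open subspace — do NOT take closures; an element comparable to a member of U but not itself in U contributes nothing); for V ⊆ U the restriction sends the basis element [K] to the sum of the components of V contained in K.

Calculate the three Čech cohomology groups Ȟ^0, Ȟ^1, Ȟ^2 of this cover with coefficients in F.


nerve of the cover:
  U12={q2,q7,q8,q9,q10} U13={q6,q7,q9,q10} U14={q2,q7,q8,q9,q10} U23={q7,q9,q10} U24={q2,q7,q8,q9,q10} U34={q1,q4,q7,q9,q10}
  U123={q7,q9,q10} U124={q2,q7,q8,q9,q10} U134={q7,q9,q10} U234={q7,q9,q10}
  U1234={q7,q9,q10}
components per intersection:
  U1: {q2,q3,q5,q6,q7,q8,q9,q10}
  U2: {q2,q7,q8,q9,q10}
  U3: {q1,q4,q6,q7,q9,q10}
  U4: {q1,q2,q4,q7,q8,q9,q10}
  U12: {q2,q7,q8,q9,q10}
  U13: {q6,q7,q9,q10}
  U14: {q2,q7,q8,q9,q10}
  U23: {q7,q9} {q10}
  U24: {q2,q7,q8,q9,q10}
  U34: {q1,q4,q7,q9,q10}
  U123: {q7,q9} {q10}
  U124: {q2,q7,q8,q9,q10}
  U134: {q7,q9} {q10}
  U234: {q7,q9} {q10}
  U1234: {q7,q9} {q10}
C dims 4,7,7,2; δ0: rk 3, SNF 1^3; δ1: rk 4, SNF 1^4; δ2: rk 2, SNF 1^2
Ȟ^0 = (4 − 3) − 0 = 1, so Ȟ^0 ≅ Z
Ȟ^1 = (7 − 4) − 3 = 0, so Ȟ^1 ≅ 0
Ȟ^2 = (7 − 2) − 4 = 1, so Ȟ^2 ≅ Z

Ȟ^0 = Z, Ȟ^1 = 0, Ȟ^2 = Z


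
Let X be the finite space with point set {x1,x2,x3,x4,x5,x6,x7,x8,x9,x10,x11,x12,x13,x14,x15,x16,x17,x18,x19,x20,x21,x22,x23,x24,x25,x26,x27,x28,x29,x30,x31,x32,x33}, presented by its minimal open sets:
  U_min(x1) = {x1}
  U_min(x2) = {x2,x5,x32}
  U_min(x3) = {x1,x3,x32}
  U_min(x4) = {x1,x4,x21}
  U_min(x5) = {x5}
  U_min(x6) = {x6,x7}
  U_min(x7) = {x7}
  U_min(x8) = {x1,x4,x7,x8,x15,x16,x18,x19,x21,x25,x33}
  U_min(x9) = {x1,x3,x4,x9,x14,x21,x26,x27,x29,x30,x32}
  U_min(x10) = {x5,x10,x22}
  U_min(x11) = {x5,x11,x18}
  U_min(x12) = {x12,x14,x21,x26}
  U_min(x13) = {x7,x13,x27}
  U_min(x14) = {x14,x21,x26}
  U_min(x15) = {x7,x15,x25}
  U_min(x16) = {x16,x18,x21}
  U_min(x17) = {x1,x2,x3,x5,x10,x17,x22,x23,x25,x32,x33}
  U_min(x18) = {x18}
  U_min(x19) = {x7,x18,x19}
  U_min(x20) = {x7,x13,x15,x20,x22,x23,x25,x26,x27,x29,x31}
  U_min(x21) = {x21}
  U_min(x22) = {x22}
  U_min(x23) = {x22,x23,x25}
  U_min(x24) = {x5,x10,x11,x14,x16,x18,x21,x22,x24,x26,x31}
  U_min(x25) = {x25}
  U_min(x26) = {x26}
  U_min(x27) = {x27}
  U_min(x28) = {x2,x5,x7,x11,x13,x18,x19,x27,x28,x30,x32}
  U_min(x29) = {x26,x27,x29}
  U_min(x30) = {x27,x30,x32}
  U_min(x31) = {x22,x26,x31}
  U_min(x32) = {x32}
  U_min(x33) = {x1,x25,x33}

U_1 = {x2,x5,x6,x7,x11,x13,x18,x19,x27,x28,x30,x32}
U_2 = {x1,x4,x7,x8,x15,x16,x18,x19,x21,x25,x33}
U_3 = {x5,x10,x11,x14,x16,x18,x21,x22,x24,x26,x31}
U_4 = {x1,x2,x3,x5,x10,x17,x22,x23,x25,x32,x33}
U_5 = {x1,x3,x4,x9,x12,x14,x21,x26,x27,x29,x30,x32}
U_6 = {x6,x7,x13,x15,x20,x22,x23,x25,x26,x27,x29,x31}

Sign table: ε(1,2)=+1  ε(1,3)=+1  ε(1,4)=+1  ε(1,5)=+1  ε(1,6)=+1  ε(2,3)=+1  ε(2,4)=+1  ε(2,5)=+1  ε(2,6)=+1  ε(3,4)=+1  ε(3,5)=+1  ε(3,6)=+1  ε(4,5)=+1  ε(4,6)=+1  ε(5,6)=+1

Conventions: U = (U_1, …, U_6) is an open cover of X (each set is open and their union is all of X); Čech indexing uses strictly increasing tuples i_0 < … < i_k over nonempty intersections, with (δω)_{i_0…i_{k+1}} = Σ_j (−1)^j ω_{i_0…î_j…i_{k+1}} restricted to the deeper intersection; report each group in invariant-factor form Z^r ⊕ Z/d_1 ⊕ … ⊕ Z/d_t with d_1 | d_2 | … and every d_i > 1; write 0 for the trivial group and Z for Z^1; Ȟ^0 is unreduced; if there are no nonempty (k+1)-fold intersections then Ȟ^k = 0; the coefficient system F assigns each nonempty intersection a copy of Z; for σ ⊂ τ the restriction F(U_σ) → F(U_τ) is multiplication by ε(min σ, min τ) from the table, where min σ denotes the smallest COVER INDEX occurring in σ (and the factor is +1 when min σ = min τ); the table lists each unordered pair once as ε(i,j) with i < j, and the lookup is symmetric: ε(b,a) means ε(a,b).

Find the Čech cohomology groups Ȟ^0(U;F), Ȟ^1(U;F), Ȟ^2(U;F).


Ȟ^0(U;F) ≅ Z, Ȟ^1(U;F) ≅ 0 and Ȟ^2(U;F) ≅ Z/2

cover nerve:
  U12={x7,x18,x19} U13={x5,x11,x18} U14={x2,x5,x32} U15={x27,x30,x32} U16={x6,x7,x13,x27} U23={x16,x18,x21} U24={x1,x25,x33} U25={x1,x4,x21} U26={x7,x15,x25} U34={x5,x10,x22} U35={x14,x21,x26} U36={x22,x26,x31} U45={x1,x3,x32} U46={x22,x23,x25} U56={x26,x27,x29}
  U123={x18} U126={x7} U134={x5} U145={x32} U156={x27} U235={x21} U245={x1} U246={x25} U346={x22} U356={x26}
C dims 6,15,10; δ0: rk 5, SNF 1^5; δ1: rk 10, SNF 1^9·2
Ȟ^0: (6−5)−0=1 ⇒ Z
Ȟ^1: (15−10)−5=0 ⇒ 0
Ȟ^2: (10−0)−10=0 plus torsion [2] ⇒ Z/2


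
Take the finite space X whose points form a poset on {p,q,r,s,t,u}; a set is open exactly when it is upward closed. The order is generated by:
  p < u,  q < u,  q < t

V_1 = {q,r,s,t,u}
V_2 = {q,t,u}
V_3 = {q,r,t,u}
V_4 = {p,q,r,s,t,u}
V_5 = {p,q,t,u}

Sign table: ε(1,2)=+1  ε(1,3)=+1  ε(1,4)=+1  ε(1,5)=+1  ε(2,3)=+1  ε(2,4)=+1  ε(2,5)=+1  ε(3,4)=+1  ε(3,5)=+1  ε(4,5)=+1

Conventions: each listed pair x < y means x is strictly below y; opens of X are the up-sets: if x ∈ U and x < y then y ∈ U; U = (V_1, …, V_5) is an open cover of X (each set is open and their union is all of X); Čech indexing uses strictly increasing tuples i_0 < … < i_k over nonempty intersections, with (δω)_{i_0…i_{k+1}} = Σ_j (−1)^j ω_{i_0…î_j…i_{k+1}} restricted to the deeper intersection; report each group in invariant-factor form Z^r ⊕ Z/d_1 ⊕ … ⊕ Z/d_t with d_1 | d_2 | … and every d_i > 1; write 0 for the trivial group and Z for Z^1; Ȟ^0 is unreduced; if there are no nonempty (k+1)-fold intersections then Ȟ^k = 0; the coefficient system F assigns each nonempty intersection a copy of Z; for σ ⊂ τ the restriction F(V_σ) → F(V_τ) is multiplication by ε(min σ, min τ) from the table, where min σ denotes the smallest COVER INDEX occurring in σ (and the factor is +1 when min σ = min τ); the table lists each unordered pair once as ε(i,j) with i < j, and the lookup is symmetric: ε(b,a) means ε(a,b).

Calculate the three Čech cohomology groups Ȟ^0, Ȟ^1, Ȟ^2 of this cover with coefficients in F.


Ȟ^0(U;F) ≅ Z; Ȟ^1(U;F) ≅ 0; Ȟ^2(U;F) ≅ 0

cover nerve:
  V12={q,t,u} V13={q,r,t,u} V14={q,r,s,t,u} V15={q,t,u} V23={q,t,u} V24={q,t,u} V25={q,t,u} V34={q,r,t,u} V35={q,t,u} V45={p,q,t,u}
  V123={q,t,u} V124={q,t,u} V125={q,t,u} V134={q,r,t,u} V135={q,t,u} V145={q,t,u} V234={q,t,u} V235={q,t,u} V245={q,t,u} V345={q,t,u}
  V1234={q,t,u} V1235={q,t,u} V1245={q,t,u} V1345={q,t,u} V2345={q,t,u}
  V12345={q,t,u}
C dims 5,10,10,5; δ0: rk 4, SNF 1^4; δ1: rk 6, SNF 1^6; δ2: rk 4, SNF 1^4
Ȟ^0: (5−4)−0=1 ⇒ Z
Ȟ^1: (10−6)−4=0 ⇒ 0
Ȟ^2: (10−4)−6=0 ⇒ 0


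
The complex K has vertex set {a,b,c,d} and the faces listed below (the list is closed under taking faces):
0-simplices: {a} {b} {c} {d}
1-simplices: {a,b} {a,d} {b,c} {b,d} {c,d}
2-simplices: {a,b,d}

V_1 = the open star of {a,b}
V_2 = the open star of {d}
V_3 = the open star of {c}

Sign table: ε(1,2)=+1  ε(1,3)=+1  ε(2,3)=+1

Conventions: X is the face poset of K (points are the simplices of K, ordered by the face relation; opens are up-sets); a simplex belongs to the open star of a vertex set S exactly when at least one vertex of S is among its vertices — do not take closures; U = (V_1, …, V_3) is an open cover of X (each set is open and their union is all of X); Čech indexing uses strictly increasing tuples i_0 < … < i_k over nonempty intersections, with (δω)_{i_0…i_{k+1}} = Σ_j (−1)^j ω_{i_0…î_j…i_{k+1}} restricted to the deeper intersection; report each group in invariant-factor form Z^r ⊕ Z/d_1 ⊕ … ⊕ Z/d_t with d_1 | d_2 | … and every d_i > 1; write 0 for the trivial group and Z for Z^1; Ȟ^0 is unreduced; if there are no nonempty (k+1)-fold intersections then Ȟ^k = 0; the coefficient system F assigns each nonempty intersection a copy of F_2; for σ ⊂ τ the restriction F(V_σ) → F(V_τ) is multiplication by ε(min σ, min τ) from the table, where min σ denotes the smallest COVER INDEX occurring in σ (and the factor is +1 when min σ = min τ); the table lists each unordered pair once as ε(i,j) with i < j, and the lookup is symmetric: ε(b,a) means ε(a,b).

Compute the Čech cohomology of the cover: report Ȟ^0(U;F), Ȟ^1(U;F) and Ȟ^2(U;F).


Ȟ^0(U;F) ≅ Z/2, Ȟ^1(U;F) ≅ Z/2 and Ȟ^2(U;F) ≅ 0

nerve simplices:
  V1={{a},{b},{a,b},{a,d},{b,c},{b,d},{a,b,d}} V2={{d},{a,d},{b,d},{c,d},{a,b,d}} V3={{c},{b,c},{c,d}}
  V12={{a,d},{b,d},{a,b,d}} V13={{b,c}} V23={{c,d}}
C dims 3,3; δ0: rk_F2 2
degree 0: 3−2−0 = 1 → Ȟ^0 ≅ Z/2
degree 1: 3−0−2 = 1 → Ȟ^1 ≅ Z/2
degree 2: 0−0−0 = 0 → Ȟ^2 ≅ 0


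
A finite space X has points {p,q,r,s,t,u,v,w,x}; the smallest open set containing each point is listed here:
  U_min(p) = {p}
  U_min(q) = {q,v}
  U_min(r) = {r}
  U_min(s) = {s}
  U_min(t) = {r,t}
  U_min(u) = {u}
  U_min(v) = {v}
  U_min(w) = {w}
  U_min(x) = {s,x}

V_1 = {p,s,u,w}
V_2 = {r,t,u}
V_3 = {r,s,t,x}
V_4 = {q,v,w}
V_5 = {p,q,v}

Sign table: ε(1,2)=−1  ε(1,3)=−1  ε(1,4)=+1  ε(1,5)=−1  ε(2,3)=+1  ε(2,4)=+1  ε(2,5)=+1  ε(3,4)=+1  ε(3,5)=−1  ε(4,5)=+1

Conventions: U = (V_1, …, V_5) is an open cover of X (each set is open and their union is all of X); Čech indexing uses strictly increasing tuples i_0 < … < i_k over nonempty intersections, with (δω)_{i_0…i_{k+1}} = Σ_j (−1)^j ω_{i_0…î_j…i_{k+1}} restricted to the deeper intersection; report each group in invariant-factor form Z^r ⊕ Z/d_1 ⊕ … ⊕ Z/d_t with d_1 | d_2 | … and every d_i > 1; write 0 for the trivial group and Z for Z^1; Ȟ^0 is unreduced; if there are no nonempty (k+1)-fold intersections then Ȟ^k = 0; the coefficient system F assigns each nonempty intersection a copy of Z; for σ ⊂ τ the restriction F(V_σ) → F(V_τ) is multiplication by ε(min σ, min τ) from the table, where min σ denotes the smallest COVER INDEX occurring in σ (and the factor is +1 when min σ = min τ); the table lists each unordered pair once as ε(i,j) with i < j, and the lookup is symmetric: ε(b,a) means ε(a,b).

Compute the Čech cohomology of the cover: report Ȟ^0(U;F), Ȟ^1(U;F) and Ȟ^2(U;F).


Ȟ^0 = 0, Ȟ^1 = Z ⊕ Z/2 and Ȟ^2 = 0

cover nerve:
  V12={u} V13={s} V14={w} V15={p} V23={r,t} V45={q,v}
C dims 5,6; δ0: rk 5, SNF 1^4·2
Ȟ^0: (5−5)−0=0 ⇒ 0
Ȟ^1: (6−0)−5=1 plus torsion [2] ⇒ Z ⊕ Z/2
Ȟ^2: (0−0)−0=0 ⇒ 0


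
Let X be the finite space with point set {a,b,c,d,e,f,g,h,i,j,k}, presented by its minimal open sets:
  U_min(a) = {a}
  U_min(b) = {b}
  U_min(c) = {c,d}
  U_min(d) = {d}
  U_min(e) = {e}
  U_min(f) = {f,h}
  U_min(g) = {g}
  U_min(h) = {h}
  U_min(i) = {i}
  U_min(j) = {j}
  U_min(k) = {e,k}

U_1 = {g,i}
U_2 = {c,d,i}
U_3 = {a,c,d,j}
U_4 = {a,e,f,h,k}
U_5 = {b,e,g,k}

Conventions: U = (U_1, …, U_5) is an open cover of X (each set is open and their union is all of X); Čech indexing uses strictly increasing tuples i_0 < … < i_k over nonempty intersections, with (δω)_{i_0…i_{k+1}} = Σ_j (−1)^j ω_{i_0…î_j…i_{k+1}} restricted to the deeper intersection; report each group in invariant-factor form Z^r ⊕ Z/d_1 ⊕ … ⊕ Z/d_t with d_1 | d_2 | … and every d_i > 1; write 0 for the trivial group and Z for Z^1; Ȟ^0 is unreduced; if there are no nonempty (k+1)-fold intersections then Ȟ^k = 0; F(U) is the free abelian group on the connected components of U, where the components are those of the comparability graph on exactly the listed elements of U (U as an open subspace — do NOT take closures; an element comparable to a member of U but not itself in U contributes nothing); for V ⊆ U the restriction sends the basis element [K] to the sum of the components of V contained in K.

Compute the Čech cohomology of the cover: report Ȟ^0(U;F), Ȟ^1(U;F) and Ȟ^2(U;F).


nonempty overlaps:
  U12={i} U15={g} U23={c,d} U34={a} U45={e,k}
components per intersection:
  U1: {g} {i}
  U2: {c,d} {i}
  U3: {a} {c,d} {j}
  U4: {a} {e,k} {f,h}
  U5: {b} {e,k} {g}
  U12: {i}
  U15: {g}
  U23: {c,d}
  U34: {a}
  U45: {e,k}
C dims 13,5; δ0: rk 5, SNF 1^5
degree 0: 13−5−0 = 8 → Ȟ^0 ≅ Z^8
degree 1: 5−0−5 = 0 → Ȟ^1 ≅ 0
degree 2: 0−0−0 = 0 → Ȟ^2 ≅ 0

Ȟ^0(U;F) ≅ Z^8, Ȟ^1(U;F) ≅ 0, Ȟ^2(U;F) ≅ 0


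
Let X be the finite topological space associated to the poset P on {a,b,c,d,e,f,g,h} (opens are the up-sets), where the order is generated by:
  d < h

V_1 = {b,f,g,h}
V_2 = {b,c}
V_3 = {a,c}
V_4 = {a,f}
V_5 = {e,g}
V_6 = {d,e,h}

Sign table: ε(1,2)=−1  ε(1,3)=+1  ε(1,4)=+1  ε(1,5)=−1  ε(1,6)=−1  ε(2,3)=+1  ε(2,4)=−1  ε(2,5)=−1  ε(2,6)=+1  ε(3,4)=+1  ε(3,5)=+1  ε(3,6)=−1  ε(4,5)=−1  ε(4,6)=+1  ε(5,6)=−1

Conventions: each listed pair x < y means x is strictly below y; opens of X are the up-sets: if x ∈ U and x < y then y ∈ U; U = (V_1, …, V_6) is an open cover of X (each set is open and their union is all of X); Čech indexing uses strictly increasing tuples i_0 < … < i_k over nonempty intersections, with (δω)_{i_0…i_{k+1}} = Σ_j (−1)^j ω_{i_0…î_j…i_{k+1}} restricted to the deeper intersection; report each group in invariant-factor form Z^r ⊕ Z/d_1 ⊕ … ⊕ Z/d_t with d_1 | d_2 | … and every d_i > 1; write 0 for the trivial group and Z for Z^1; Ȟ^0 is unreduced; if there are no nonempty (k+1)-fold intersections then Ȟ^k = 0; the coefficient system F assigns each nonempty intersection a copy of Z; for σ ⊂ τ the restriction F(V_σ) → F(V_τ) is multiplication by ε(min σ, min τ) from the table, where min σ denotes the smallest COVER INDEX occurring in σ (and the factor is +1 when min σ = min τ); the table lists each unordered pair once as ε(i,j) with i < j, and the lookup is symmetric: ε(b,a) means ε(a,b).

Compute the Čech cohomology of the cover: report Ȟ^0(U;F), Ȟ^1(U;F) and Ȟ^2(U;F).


Ȟ^0 ≅ 0, Ȟ^1 ≅ Z ⊕ Z/2, Ȟ^2 ≅ 0

cover nerve:
  V12={b} V14={f} V15={g} V16={h} V23={c} V34={a} V56={e}
C dims 6,7; δ0: rk 6, SNF 1^5·2
Ȟ^0: (6−6)−0=0 ⇒ 0
Ȟ^1: (7−0)−6=1 plus torsion [2] ⇒ Z ⊕ Z/2
Ȟ^2: (0−0)−0=0 ⇒ 0


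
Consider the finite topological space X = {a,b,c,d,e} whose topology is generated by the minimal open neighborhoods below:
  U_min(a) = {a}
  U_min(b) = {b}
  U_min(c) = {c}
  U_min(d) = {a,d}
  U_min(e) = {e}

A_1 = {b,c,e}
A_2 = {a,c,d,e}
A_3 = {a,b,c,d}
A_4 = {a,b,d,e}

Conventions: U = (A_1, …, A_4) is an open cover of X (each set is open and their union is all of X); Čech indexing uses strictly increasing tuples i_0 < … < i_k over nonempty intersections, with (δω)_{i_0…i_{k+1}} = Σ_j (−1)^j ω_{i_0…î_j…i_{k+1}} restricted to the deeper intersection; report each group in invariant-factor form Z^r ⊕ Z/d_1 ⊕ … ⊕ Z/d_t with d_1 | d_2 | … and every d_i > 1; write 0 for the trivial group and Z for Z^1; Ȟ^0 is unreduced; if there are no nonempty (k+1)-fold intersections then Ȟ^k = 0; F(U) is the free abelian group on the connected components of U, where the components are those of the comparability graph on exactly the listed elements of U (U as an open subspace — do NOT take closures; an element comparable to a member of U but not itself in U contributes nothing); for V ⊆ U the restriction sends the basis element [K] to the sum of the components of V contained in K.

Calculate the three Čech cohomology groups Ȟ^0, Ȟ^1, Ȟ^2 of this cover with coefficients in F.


nerve of the cover:
  A12={c,e} A13={b,c} A14={b,e} A23={a,c,d} A24={a,d,e} A34={a,b,d}
  A123={c} A124={e} A134={b} A234={a,d}
components per intersection:
  A1: {b} {c} {e}
  A2: {a,d} {c} {e}
  A3: {a,d} {b} {c}
  A4: {a,d} {b} {e}
  A12: {c} {e}
  A13: {b} {c}
  A14: {b} {e}
  A23: {a,d} {c}
  A24: {a,d} {e}
  A34: {a,d} {b}
  A123: {c}
  A124: {e}
  A134: {b}
  A234: {a,d}
C dims 12,12,4; δ0: rk 8, SNF 1^8; δ1: rk 4, SNF 1^4
Ȟ^0 = (12 − 8) − 0 = 4, so Ȟ^0 ≅ Z^4
Ȟ^1 = (12 − 4) − 8 = 0, so Ȟ^1 ≅ 0
Ȟ^2 = (4 − 0) − 4 = 0, so Ȟ^2 ≅ 0

Ȟ^0(U;F) ≅ Z^4, Ȟ^1(U;F) ≅ 0 and Ȟ^2(U;F) ≅ 0
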